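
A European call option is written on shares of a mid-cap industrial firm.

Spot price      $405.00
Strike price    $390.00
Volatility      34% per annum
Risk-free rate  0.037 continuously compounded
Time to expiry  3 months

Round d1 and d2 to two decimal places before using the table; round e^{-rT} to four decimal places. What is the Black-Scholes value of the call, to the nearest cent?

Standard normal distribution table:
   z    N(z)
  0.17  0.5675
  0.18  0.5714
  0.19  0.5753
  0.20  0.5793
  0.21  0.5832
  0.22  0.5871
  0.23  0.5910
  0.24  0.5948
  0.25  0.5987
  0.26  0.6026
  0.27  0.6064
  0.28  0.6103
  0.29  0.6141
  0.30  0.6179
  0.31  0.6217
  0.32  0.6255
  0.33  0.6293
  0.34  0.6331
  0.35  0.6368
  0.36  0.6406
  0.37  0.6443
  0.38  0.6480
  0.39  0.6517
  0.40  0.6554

$37.14

σ√T = 0.34 × 0.5000 = 0.1700
d₁ = [ln(405/390) + (0.037 + 0.34²/2)·0.25] / 0.1700 = [0.0377 + 0.0237] / 0.1700 = 0.3614 which rounds to 0.36
d₂ = d₁ − σ√T = 0.3614 − 0.1700 = 0.1914 which rounds to 0.19
exp(−rT) = exp(−0.037·0.25) = 0.9908
N(d₁) = N(0.36) = 0.6406;  N(d₂) = N(0.19) = 0.5753
C = 405·0.6406 − 390·0.9908·0.5753 = 259.4430 − 222.3028 = 37.1402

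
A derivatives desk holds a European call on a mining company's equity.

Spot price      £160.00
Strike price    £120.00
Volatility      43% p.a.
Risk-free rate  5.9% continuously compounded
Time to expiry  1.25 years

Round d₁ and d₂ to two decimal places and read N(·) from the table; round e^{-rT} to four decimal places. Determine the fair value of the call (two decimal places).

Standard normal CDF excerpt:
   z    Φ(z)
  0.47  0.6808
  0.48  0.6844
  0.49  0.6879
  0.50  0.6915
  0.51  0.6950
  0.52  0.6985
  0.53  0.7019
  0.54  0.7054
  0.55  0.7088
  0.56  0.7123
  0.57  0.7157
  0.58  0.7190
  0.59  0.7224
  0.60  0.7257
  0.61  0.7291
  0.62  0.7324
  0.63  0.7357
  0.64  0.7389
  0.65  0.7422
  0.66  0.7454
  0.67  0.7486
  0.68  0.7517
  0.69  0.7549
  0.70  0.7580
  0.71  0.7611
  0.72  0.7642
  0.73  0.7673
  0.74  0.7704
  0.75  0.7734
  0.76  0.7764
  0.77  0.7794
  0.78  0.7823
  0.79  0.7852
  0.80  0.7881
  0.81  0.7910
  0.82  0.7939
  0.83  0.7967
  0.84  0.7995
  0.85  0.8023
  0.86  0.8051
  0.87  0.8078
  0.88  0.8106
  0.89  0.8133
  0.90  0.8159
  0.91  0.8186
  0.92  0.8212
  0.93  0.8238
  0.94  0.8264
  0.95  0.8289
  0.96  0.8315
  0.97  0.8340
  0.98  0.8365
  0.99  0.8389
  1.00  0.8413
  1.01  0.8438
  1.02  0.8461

£56.75

T = 1.25;  σ√T = 0.4808
d₁ = [ln(160/120) + (0.059 + ½·0.43²)·1.25] / (σ√T) = (0.2877 + 0.1893) / 0.4808 = 0.9922 ⇒ 0.99
d₂ = 0.9922 − 0.4808 = 0.5114 ⇒ 0.51
exp(−rT) = exp(−0.059·1.25) = 0.9289
N(d₁) = N(0.99) = 0.8389;  N(d₂) = N(0.51) = 0.6950
C = 160·0.8389 − 120·0.9289·0.6950 = 134.2240 − 77.4703 = 56.7537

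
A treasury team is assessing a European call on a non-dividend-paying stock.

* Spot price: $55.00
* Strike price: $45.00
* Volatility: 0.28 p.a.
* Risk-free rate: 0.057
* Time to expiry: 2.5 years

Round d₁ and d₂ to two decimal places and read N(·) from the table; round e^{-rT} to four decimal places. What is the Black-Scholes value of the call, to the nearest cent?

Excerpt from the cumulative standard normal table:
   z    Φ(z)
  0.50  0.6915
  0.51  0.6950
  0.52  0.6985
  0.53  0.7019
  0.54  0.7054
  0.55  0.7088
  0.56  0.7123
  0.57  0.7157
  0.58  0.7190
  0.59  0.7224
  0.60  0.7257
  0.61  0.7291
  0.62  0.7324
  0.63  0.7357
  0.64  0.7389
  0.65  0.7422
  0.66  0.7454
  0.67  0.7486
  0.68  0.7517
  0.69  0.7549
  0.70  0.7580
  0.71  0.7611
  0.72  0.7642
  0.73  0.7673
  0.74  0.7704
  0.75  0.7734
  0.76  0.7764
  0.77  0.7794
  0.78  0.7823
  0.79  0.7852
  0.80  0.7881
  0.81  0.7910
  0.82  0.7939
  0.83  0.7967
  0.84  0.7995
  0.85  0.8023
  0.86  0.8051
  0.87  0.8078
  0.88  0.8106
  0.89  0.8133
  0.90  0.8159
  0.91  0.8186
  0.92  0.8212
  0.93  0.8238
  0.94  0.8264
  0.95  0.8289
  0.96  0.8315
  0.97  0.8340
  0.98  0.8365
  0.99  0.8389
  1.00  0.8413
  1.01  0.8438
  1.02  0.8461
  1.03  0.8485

σ√T = 0.28 × 1.5811 = 0.4427
d₁ = [ln(55/45) + (0.057 + 0.28²/2)·2.5] / 0.4427 = [0.2007 + 0.2405] / 0.4427 = 0.9965 which rounds to 1.00
d₂ = d₁ − σ√T = 0.9965 − 0.4427 = 0.5538 which rounds to 0.55
exp(−rT) = exp(−0.057·2.5) = 0.8672
C = 55·N(1.00) − 45·0.8672·N(0.55) = 55·0.8413 − 45·0.8672·0.7088 = 46.2715 − 27.6602 = 18.6113

$18.61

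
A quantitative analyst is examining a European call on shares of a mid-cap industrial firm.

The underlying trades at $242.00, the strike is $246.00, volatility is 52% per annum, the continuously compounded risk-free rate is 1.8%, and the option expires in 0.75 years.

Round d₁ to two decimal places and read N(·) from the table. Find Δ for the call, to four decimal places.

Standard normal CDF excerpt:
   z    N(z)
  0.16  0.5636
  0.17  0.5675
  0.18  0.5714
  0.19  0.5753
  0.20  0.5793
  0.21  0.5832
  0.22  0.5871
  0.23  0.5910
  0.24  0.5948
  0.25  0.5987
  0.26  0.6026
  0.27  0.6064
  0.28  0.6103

0.5871

σ√T = 0.52·√0.75 = 0.4503
d₁ = [ln(242/246) + (0.018 + 0.52²/2)·0.75] / 0.4503 = [-0.0164 + 0.1149] / 0.4503 = 0.2187 → 0.22
N(d₁) = N(0.22) = 0.5871
Δ_call = N(d₁) = 0.5871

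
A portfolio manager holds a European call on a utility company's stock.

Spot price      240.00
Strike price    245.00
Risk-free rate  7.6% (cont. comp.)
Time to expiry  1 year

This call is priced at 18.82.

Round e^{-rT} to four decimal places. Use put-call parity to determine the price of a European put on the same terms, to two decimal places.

5.89

exp(−rT) = exp(−0.076·1) = 0.9268
Put-call parity: C − P = S − K·e^(−rT) = 240 − 245·0.9268 = 240 − 227.0660 = 12.9340
P = C − (C − P) = 18.82 − (12.9340) = 5.8860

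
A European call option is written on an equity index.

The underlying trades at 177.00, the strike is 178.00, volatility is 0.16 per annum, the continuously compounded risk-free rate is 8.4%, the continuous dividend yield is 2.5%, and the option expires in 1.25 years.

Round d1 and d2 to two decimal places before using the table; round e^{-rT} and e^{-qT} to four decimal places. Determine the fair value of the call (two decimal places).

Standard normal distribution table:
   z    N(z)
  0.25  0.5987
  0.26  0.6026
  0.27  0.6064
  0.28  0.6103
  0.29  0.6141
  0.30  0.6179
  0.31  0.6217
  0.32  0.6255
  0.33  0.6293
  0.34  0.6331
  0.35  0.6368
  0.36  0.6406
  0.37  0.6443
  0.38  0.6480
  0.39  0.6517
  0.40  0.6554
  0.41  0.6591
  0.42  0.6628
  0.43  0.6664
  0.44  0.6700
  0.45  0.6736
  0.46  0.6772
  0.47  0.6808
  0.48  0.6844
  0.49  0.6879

18.38

σ√T = 0.16 × 1.1180 = 0.1789
d₁ = [ln(177/178) + (0.084 − 0.025 + ½·0.16²)·1.25] / (σ√T) = (-0.0056 + 0.0897) / 0.1789 = 0.4702 which rounds to 0.47
d₂ = 0.4702 − 0.1789 = 0.2913 which rounds to 0.29
e^(−qT) = e^(−0.025·1.25) = 0.9692;  e^(−rT) = e^(−0.084·1.25) = 0.9003
N(d₁) = N(0.47) = 0.6808;  N(d₂) = N(0.29) = 0.6141
C = 177·0.9692·0.6808 − 178·0.9003·0.6141 = 116.7902 − 98.4116 = 18.3785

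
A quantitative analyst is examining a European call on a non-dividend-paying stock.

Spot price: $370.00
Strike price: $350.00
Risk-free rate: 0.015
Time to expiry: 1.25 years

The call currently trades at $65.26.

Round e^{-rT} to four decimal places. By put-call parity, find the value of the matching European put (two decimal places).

exp(−rT) = exp(−0.015·1.25) = 0.9814
Put-call parity: C − P = S − K·e^(−rT) = 370 − 350·0.9814 = 370 − 343.4900 = 26.5100
P = C − (C − P) = 65.26 − (26.5100) = 38.7500

$38.75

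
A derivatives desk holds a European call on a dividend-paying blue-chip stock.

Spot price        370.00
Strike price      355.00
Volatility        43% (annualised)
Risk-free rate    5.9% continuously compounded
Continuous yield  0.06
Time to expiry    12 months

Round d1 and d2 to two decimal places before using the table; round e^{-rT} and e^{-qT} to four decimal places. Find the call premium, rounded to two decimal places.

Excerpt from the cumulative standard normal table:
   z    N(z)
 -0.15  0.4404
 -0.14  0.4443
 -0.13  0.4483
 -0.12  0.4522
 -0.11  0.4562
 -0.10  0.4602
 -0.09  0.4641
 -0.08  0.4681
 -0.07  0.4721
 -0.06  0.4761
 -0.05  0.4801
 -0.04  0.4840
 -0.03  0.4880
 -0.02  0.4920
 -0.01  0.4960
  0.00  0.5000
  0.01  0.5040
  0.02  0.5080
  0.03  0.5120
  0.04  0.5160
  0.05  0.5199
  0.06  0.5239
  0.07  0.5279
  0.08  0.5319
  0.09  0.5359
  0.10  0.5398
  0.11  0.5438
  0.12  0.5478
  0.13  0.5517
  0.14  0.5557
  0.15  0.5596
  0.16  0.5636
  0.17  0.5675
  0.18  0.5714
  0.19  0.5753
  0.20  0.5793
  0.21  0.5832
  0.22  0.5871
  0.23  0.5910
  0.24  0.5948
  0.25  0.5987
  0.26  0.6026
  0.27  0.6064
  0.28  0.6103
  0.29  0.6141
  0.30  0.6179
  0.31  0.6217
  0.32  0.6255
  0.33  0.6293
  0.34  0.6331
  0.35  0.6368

65.31

σ√T = 0.43·√1 = 0.4300
d₁ = [ln(370/355) + (0.059 − 0.06 + ½·0.43²)·1] / (σ√T) = (0.0414 + 0.0914) / 0.4300 = 0.3089 ≈ 0.31
d₂ = 0.3089 − 0.4300 = -0.1211 ≈ -0.12
exp(−qT) = exp(−0.06·1) = 0.9418;  exp(−rT) = exp(−0.059·1) = 0.9427
C = 370·0.9418·N(0.31) − 355·0.9427·N(-0.12) = 370·0.9418·0.6217 − 355·0.9427·0.4522 = 216.6413 − 151.3326 = 65.3087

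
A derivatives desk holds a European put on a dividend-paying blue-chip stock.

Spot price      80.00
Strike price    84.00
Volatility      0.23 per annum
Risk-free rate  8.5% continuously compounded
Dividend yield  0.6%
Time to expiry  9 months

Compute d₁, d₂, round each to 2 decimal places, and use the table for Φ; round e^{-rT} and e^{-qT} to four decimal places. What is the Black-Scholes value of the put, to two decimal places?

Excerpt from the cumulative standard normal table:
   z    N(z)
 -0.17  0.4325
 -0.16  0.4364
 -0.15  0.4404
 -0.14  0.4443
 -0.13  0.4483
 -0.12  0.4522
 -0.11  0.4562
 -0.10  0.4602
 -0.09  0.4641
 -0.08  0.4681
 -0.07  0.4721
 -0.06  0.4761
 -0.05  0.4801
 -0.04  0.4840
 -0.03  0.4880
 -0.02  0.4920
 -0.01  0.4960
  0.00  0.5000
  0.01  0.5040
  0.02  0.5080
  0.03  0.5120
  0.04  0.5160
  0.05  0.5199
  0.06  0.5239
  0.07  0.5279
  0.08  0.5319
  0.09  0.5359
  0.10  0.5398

T = 0.75;  σ√T = 0.1992
ln(S/K) + (r − q + σ²/2)T = ln(80/84) + (0.085 − 0.006 + 0.23²/2)·0.75 = -0.0488 + 0.0791 = 0.0303
d₁ = 0.0303 / 0.1992 = 0.1521 ⇒ 0.15
d₂ = d₁ − σ√T = 0.1521 − 0.1992 = -0.0471 ⇒ -0.05
e^(−qT) = e^(−0.006·0.75) = 0.9955;  e^(−rT) = e^(−0.085·0.75) = 0.9382
P = 84·0.9382·N(0.05) − 80·0.9955·N(-0.15) = 84·0.9382·0.5199 − 80·0.9955·0.4404 = 40.9727 − 35.0735 = 5.8992

5.90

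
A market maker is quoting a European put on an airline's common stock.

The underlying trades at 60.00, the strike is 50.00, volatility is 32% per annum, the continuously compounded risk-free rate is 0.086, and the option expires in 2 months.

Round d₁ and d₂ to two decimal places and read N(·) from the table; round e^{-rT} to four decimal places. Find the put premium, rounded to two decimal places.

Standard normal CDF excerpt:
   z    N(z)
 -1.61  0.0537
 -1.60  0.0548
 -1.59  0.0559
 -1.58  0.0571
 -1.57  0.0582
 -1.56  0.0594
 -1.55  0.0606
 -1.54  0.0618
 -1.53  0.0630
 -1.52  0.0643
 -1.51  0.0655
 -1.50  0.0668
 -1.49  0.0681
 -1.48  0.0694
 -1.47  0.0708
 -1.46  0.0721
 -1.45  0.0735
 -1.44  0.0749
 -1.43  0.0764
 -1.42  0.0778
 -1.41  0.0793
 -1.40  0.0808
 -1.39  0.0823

σ√T = 0.32·√0.1667 = 0.1306
d₁ = [ln(60/50) + (0.086 + 0.32²/2)·0.1667] / 0.1306 = [0.1823 + 0.0229] / 0.1306 = 1.5706 → 1.57
d₂ = d₁ − σ√T = 1.5706 − 0.1306 = 1.4400 → 1.44
e^(−rT) = e^(−0.086·0.1667) = 0.9858
N(−d₂) = N(-1.44) = 0.0749;  N(−d₁) = N(-1.57) = 0.0582
P = 50·0.9858·0.0749 − 60·0.0582 = 3.6918 − 3.4920 = 0.1998

0.20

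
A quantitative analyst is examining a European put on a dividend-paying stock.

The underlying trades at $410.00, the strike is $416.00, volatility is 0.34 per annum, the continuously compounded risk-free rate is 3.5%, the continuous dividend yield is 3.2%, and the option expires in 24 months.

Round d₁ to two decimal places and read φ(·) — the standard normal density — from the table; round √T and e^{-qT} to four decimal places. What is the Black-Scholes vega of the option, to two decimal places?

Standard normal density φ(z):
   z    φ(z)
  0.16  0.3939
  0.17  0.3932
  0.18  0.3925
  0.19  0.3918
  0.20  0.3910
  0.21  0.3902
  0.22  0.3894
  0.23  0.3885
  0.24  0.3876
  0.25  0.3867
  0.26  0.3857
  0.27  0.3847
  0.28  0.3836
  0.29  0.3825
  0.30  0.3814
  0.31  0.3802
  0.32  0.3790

211.78

σ√T = 0.34 × 1.4142 = 0.4808
d₁ = [ln(410/416) + (0.035 − 0.032 + 0.34²/2)·2] / 0.4808 = [-0.0145 + 0.1216] / 0.4808 = 0.2227 ⇒ 0.22
√T = √2 = 1.4142
φ(d₁) = φ(0.22) = 0.3894
exp(−qT) = exp(−0.032·2) = 0.9380
vega = S·exp(−qT)·φ(d₁)·√T = 410·0.9380·0.3894·1.4142 = 211.7842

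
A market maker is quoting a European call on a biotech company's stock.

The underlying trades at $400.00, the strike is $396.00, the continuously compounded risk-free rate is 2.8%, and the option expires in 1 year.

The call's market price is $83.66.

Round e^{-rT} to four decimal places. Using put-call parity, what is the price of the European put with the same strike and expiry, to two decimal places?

$68.73

exp(−rT) = exp(−0.028·1) = 0.9724
Put-call parity: C − P = S − K·e^(−rT) = 400 − 396·0.9724 = 400 − 385.0704 = 14.9296
P = C − (C − P) = 83.66 − (14.9296) = 68.7304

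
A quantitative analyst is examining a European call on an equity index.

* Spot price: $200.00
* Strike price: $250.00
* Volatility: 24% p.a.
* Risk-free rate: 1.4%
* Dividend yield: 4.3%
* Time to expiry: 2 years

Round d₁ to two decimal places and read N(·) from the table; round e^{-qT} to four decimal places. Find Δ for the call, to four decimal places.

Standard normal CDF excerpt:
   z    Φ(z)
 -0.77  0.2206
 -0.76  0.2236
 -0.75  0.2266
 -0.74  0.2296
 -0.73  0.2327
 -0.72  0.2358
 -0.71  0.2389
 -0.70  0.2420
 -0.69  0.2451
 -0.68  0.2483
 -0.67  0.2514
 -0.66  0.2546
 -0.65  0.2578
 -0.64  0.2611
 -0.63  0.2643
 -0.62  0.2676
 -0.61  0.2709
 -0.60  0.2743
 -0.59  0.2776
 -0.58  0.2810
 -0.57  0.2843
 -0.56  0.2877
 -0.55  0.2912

T = 2;  σ√T = 0.3394
d₁ = [ln(200/250) + (0.014 − 0.043 + 0.24²/2)·2] / 0.3394 = [-0.2231 − 0.0004] / 0.3394 = -0.6586 ≈ -0.66
N(d₁) = N(-0.66) = 0.2546
Δ_call = exp(−qT)·N(d₁) = 0.9176·0.2546 = 0.2336

0.2336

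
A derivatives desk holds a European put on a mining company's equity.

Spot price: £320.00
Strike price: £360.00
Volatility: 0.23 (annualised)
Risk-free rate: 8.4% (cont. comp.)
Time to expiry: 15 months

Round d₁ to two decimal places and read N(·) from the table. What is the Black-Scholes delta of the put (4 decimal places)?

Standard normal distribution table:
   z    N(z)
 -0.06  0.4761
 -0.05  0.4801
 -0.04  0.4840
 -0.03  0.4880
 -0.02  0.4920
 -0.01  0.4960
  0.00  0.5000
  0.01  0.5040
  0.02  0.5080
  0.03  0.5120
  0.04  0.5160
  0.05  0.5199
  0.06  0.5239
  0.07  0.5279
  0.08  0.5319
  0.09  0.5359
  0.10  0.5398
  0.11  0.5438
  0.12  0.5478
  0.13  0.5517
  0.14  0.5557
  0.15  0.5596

-0.4681

σ√T = 0.23 × 1.1180 = 0.2571
d₁ = [ln(320/360) + (0.084 + 0.23²/2)·1.25] / 0.2571 = [-0.1178 + 0.1381] / 0.2571 = 0.0789 ⇒ 0.08
N(d₁) = N(0.08) = 0.5319
Δ_put = N(d₁) − 1 = 0.5319 − 1 = -0.4681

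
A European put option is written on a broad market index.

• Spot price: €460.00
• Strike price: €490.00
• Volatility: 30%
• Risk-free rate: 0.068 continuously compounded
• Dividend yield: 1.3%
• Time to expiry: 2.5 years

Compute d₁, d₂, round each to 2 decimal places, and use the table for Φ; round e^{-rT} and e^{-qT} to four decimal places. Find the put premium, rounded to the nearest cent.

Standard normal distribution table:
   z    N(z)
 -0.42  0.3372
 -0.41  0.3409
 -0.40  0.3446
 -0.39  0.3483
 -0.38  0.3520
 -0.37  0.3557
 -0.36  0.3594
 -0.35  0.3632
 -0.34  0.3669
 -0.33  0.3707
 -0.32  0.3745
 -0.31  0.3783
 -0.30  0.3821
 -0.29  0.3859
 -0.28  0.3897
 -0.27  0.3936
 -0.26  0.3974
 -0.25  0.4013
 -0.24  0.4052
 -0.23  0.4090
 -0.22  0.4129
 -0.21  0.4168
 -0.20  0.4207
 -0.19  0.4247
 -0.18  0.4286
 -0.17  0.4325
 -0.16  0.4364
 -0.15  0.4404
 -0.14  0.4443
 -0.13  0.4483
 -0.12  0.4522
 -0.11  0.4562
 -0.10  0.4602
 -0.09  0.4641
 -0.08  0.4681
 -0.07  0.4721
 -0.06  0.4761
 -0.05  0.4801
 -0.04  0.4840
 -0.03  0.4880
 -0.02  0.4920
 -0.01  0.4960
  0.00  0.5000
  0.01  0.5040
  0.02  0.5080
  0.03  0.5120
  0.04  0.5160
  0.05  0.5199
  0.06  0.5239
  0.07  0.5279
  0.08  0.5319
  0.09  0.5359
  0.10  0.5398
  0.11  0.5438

T = 2.5;  σ√T = 0.4743
d₁ = [ln(460/490) + (0.068 − 0.013 + 0.3²/2)·2.5] / 0.4743 = [-0.0632 + 0.2500] / 0.4743 = 0.3939 which rounds to 0.39
d₂ = d₁ − σ√T = 0.3939 − 0.4743 = -0.0805 which rounds to -0.08
e^(−qT) = e^(−0.013·2.5) = 0.9680;  e^(−rT) = e^(−0.068·2.5) = 0.8437
N(−d₂) = N(0.08) = 0.5319;  N(−d₁) = N(-0.39) = 0.3483
P = 490·0.8437·0.5319 − 460·0.9680·0.3483 = 219.8944 − 155.0910 = 64.8034

€64.80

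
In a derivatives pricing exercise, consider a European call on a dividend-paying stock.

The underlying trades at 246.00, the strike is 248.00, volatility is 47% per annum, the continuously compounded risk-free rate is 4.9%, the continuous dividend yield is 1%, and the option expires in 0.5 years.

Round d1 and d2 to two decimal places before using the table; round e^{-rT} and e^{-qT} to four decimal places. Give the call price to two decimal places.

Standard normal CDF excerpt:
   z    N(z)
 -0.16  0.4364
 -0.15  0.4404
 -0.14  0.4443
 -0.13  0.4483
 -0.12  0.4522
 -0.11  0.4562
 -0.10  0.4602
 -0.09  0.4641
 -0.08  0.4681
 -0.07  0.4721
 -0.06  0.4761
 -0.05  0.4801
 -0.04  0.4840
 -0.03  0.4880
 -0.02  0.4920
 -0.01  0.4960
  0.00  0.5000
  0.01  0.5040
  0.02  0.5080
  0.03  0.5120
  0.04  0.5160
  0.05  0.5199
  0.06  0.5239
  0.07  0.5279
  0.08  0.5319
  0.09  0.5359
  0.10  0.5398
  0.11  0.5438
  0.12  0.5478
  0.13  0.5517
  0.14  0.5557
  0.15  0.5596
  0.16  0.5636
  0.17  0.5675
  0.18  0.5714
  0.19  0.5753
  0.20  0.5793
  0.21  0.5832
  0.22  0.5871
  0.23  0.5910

33.31

σ√T = 0.47·√0.5 = 0.3323
ln(S/K) + (r − q + σ²/2)T = ln(246/248) + (0.049 − 0.01 + 0.47²/2)·0.5 = -0.0081 + 0.0747 = 0.0666
d₁ = 0.0666 / 0.3323 = 0.2005 → 0.20
d₂ = d₁ − σ√T = 0.2005 − 0.3323 = -0.1319 → -0.13
exp(−qT) = exp(−0.01·0.5) = 0.9950;  exp(−rT) = exp(−0.049·0.5) = 0.9758
N(d₁) = N(0.20) = 0.5793;  N(d₂) = N(-0.13) = 0.4483
C = 246·0.9950·0.5793 − 248·0.9758·0.4483 = 141.7953 − 108.4879 = 33.3074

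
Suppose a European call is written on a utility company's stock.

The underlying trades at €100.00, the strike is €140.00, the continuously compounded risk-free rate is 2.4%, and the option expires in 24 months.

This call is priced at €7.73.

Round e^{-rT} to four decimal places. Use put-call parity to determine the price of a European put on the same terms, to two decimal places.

exp(−rT) = exp(−0.024·2) = 0.9531
Put-call parity: C − P = S − K·e^(−rT) = 100 − 140·0.9531 = 100 − 133.4340 = -33.4340
P = C − (C − P) = 7.73 − (-33.4340) = 41.1640

€41.16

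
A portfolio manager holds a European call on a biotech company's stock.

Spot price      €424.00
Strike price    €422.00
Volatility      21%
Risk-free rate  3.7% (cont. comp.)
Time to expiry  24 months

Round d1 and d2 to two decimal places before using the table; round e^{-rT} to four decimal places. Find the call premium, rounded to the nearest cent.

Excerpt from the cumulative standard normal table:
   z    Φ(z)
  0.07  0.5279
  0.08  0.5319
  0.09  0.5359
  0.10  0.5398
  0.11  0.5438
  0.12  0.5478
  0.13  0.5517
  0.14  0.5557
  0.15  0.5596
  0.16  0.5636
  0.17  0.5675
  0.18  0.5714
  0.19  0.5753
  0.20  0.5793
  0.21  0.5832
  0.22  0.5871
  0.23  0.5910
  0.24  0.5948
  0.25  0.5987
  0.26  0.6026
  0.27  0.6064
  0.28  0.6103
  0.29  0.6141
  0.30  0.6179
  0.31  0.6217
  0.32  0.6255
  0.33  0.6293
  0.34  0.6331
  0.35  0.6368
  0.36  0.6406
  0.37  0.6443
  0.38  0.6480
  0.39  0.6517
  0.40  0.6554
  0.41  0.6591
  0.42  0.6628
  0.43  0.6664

€64.77

T = 2;  σ√T = 0.2970
d₁ = [ln(424/422) + (0.037 + 0.21²/2)·2] / 0.2970 = [0.0047 + 0.1181] / 0.2970 = 0.4136 → 0.41
d₂ = d₁ − σ√T = 0.4136 − 0.2970 = 0.1166 → 0.12
exp(−rT) = exp(−0.037·2) = 0.9287
N(d₁) = N(0.41) = 0.6591;  N(d₂) = N(0.12) = 0.5478
C = 424·0.6591 − 422·0.9287·0.5478 = 279.4584 − 214.6891 = 64.7693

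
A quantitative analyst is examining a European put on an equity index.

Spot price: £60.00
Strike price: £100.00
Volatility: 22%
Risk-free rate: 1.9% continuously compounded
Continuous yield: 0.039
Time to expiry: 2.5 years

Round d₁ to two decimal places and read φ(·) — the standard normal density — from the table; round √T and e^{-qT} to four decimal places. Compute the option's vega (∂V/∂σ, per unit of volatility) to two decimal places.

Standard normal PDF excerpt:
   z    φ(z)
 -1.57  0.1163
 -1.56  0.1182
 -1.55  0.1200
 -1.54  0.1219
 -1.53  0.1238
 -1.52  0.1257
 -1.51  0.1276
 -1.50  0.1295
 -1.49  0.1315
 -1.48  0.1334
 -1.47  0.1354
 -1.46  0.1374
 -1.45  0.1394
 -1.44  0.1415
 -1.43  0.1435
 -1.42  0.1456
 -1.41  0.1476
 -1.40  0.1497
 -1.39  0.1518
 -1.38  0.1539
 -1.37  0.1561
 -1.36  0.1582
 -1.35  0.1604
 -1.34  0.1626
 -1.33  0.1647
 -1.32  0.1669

12.18

σ√T = 0.22 × 1.5811 = 0.3479
ln(S/K) + (r − q + σ²/2)T = ln(60/100) + (0.019 − 0.039 + 0.22²/2)·2.5 = -0.5108 + 0.0105 = -0.5003
d₁ = -0.5003 / 0.3479 = -1.4383 ⇒ -1.44
√T = √2.5 = 1.5811
φ(d₁) = φ(-1.44) = 0.1415
e^(−qT) = e^(−0.039·2.5) = 0.9071
vega = S·e^(−qT)·φ(d₁)·√T = 60·0.9071·0.1415·1.5811 = 12.1765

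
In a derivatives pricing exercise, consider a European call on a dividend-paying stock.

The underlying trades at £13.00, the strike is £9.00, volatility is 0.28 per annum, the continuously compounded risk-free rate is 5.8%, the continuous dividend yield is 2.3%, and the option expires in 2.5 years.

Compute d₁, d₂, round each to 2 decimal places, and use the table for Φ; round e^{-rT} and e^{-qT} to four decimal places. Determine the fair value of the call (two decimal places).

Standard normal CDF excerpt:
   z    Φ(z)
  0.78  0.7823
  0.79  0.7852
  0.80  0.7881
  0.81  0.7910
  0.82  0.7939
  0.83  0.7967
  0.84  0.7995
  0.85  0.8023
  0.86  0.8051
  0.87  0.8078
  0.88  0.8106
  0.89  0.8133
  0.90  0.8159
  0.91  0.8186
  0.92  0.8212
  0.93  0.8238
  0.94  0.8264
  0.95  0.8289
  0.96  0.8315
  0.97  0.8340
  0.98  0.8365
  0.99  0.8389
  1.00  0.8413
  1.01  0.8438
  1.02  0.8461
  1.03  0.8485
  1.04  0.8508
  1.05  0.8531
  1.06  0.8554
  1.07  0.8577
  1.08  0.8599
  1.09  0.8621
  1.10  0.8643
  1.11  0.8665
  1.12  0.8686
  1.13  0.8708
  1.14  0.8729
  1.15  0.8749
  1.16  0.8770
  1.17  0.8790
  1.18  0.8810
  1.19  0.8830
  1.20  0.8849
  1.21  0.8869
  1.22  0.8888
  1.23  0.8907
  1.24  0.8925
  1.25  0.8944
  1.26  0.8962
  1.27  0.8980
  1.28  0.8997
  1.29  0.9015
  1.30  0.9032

T = 2.5;  σ√T = 0.4427
d₁ = [ln(13/9) + (0.058 − 0.023 + 0.28²/2)·2.5] / 0.4427 = [0.3677 + 0.1855] / 0.4427 = 1.2496 → 1.25
d₂ = d₁ − σ√T = 1.2496 − 0.4427 = 0.8069 → 0.81
exp(−qT) = exp(−0.023·2.5) = 0.9441;  exp(−rT) = exp(−0.058·2.5) = 0.8650
N(d₁) = N(1.25) = 0.8944;  N(d₂) = N(0.81) = 0.7910
C = 13·0.9441·0.8944 − 9·0.8650·0.7910 = 10.9772 − 6.1579 = 4.8193

£4.82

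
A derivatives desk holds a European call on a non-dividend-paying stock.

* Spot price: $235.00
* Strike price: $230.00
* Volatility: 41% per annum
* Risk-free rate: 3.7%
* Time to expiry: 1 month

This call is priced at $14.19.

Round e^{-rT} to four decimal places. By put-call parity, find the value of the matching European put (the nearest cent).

e^(−rT) = e^(−0.037·0.08333) = 0.9969
Put-call parity: C − P = S − K·e^(−rT) = 235 − 230·0.9969 = 235 − 229.2870 = 5.7130
P = C − (C − P) = 14.19 − (5.7130) = 8.4770

$8.48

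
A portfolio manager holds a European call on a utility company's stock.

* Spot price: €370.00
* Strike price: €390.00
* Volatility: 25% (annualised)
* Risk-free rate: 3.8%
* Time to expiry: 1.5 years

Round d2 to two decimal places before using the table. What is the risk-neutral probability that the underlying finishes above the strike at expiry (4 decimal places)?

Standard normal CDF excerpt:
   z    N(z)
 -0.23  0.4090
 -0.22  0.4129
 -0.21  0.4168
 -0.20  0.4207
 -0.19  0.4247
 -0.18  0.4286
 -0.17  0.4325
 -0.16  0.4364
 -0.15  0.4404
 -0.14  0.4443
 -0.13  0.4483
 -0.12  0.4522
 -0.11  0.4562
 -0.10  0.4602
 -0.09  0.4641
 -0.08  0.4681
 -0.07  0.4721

σ√T = 0.25·√1.5 = 0.3062
d₁ = [ln(370/390) + (0.038 + 0.25²/2)·1.5] / 0.3062 = [-0.0526 + 0.1039] / 0.3062 = 0.1673 ⇒ 0.17
d₂ = d₁ − σ√T = 0.1673 − 0.3062 = -0.1389 ⇒ -0.14
Pr(exercise) under Q = N(d₂) = 0.4443

0.4443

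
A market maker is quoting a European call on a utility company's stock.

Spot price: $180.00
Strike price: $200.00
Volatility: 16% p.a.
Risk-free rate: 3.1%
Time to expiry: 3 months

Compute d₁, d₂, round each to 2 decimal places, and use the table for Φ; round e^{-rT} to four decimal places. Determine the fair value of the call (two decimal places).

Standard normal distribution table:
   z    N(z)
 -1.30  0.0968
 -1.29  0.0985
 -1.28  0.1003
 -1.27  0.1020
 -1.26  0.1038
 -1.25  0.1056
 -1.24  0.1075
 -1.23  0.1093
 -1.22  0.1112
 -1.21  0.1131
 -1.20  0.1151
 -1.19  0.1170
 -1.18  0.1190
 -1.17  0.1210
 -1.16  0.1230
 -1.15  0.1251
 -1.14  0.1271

σ√T = 0.16 × 0.5000 = 0.0800
d₁ = [ln(180/200) + (0.031 + 0.16²/2)·0.25] / 0.0800 = [-0.1054 + 0.0109] / 0.0800 = -1.1801 which rounds to -1.18
d₂ = d₁ − σ√T = -1.1801 − 0.0800 = -1.2601 which rounds to -1.26
exp(−rT) = exp(−0.031·0.25) = 0.9923
C = 180·N(-1.18) − 200·0.9923·N(-1.26) = 180·0.1190 − 200·0.9923·0.1038 = 21.4200 − 20.6001 = 0.8199

$0.82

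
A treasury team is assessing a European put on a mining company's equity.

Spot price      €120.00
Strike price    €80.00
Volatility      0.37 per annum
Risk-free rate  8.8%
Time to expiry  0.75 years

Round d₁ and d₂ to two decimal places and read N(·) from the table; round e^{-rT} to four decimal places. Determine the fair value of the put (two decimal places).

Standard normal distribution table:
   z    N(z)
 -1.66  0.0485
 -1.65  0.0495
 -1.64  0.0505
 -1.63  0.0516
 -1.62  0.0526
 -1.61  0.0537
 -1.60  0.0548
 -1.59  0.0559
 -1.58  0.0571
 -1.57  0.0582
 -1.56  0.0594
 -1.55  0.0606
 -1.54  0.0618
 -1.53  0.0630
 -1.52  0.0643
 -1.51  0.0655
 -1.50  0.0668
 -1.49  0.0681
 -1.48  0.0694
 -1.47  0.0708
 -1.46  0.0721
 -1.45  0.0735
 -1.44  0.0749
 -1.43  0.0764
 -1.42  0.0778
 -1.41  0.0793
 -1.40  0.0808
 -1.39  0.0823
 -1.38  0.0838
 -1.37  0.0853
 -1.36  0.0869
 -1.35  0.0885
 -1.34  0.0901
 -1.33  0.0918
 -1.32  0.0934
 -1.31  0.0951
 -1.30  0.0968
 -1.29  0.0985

€0.93

σ√T = 0.37·√0.75 = 0.3204
d₁ = [ln(120/80) + (0.088 + 0.37²/2)·0.75] / 0.3204 = [0.4055 + 0.1173] / 0.3204 = 1.6316 ≈ 1.63
d₂ = d₁ − σ√T = 1.6316 − 0.3204 = 1.3111 ≈ 1.31
e^(−rT) = e^(−0.088·0.75) = 0.9361
P = 80·0.9361·N(-1.31) − 120·N(-1.63) = 80·0.9361·0.0951 − 120·0.0516 = 7.1218 − 6.1920 = 0.9298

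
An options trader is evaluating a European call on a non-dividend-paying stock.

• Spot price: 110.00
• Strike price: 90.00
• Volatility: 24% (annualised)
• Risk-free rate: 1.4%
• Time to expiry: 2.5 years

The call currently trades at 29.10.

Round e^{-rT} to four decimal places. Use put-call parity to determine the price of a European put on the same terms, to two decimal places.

e^(−rT) = e^(−0.014·2.5) = 0.9656
Put-call parity: C − P = S − K·e^(−rT) = 110 − 90·0.9656 = 110 − 86.9040 = 23.0960
P = C − (C − P) = 29.10 − (23.0960) = 6.0040

6.00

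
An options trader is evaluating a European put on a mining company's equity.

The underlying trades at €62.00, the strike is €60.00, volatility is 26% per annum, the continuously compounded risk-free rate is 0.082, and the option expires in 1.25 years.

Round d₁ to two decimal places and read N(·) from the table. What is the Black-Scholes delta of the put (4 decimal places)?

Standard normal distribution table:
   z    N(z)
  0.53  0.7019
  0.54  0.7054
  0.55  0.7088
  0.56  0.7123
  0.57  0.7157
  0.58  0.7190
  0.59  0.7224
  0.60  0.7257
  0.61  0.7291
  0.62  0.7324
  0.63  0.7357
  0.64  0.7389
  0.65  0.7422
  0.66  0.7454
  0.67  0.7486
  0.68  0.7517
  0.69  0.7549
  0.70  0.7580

-0.2709

σ√T = 0.26·√1.25 = 0.2907
d₁ = [ln(62/60) + (0.082 + 0.26²/2)·1.25] / 0.2907 = [0.0328 + 0.1448] / 0.2907 = 0.6108 → 0.61
N(d₁) = N(0.61) = 0.7291
Δ_put = N(d₁) − 1 = 0.7291 − 1 = -0.2709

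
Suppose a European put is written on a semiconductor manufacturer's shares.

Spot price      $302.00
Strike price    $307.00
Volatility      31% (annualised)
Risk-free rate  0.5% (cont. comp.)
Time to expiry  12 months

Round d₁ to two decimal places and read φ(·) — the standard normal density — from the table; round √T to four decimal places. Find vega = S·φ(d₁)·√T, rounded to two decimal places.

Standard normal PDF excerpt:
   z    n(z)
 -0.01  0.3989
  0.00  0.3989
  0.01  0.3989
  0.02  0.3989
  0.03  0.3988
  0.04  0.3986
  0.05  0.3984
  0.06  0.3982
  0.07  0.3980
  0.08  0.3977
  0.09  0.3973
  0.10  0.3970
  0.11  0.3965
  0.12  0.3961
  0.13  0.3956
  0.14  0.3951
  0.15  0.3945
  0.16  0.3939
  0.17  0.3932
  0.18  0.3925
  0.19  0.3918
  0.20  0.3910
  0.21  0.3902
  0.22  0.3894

119.62

σ√T = 0.31 × 1.0000 = 0.3100
d₁ = [ln(302/307) + (0.005 + 0.31²/2)·1] / 0.3100 = [-0.0164 + 0.0530] / 0.3100 = 0.1182 ⇒ 0.12
√T = √1 = 1.0000
φ(d₁) = φ(0.12) = 0.3961
vega = S·φ(d₁)·√T = 302·0.3961·1.0000 = 119.6222
(The call has the same vega.)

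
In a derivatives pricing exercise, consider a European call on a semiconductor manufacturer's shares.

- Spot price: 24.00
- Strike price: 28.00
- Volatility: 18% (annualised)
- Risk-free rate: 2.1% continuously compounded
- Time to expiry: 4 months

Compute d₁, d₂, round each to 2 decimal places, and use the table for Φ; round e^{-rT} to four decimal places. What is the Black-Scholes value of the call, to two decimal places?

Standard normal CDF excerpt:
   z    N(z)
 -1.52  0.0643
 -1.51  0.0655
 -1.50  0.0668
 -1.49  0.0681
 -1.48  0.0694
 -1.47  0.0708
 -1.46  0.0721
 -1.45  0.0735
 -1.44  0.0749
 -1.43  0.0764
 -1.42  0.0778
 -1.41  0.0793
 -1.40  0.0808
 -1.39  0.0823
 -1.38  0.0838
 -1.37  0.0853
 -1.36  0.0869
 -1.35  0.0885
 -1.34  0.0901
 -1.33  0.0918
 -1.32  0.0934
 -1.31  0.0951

σ√T = 0.18·√0.3333 = 0.1039
d₁ = [ln(24/28) + (0.021 + 0.18²/2)·0.3333] / 0.1039 = [-0.1542 + 0.0124] / 0.1039 = -1.3640 ≈ -1.36
d₂ = d₁ − σ√T = -1.3640 − 0.1039 = -1.4679 ≈ -1.47
exp(−rT) = exp(−0.021·0.3333) = 0.9930
C = 24·N(-1.36) − 28·0.9930·N(-1.47) = 24·0.0869 − 28·0.9930·0.0708 = 2.0856 − 1.9685 = 0.1171

0.12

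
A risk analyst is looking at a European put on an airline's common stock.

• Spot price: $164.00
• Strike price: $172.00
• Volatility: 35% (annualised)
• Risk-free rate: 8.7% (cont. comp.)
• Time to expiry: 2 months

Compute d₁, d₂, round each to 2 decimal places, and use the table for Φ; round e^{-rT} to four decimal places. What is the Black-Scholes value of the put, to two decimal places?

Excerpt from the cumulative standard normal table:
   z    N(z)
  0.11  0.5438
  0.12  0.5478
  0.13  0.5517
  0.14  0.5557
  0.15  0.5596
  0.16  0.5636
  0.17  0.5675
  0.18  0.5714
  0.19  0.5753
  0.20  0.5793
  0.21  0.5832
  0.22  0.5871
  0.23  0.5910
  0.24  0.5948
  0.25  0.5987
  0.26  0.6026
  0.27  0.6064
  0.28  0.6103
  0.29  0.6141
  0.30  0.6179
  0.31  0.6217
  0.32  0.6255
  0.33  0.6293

σ√T = 0.35 × 0.4082 = 0.1429
ln(S/K) + (r + σ²/2)T = ln(164/172) + (0.087 + 0.35²/2)·0.1667 = -0.0476 + 0.0247 = -0.0229
d₁ = -0.0229 / 0.1429 = -0.1604 ⇒ -0.16
d₂ = d₁ − σ√T = -0.1604 − 0.1429 = -0.3033 ⇒ -0.30
exp(−rT) = exp(−0.087·0.1667) = 0.9856
P = 172·0.9856·N(0.30) − 164·N(0.16) = 172·0.9856·0.6179 − 164·0.5636 = 104.7484 − 92.4304 = 12.3180

$12.32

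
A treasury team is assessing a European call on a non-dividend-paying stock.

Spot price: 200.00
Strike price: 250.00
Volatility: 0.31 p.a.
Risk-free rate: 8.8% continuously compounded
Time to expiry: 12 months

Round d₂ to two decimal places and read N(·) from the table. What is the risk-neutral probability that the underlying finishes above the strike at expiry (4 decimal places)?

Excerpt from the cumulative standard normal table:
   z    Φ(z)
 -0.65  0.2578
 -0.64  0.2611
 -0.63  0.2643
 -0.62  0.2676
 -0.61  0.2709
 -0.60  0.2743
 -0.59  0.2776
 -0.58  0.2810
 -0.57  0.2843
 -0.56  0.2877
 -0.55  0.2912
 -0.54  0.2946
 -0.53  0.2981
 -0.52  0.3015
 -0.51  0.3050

σ√T = 0.31·√1 = 0.3100
d₁ = [ln(200/250) + (0.088 + 0.31²/2)·1] / 0.3100 = [-0.2231 + 0.1361] / 0.3100 = -0.2809 ≈ -0.28
d₂ = d₁ − σ√T = -0.2809 − 0.3100 = -0.5909 ≈ -0.59
Risk-neutral Pr[S_T > K] = N(d₂) = N(-0.59) = 0.2776

0.2776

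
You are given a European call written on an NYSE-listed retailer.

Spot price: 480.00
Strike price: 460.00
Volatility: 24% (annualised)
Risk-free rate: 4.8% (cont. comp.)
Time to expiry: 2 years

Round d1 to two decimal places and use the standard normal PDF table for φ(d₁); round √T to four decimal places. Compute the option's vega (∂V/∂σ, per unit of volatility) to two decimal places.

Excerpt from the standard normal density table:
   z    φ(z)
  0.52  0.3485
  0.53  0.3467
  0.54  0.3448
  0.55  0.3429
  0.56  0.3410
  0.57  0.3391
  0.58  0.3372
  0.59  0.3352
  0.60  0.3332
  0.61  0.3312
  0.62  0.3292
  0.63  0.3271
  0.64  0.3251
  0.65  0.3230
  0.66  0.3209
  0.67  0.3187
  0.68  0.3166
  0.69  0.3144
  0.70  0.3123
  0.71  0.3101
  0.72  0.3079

σ√T = 0.24 × 1.4142 = 0.3394
d₁ = [ln(480/460) + (0.048 + 0.24²/2)·2] / 0.3394 = [0.0426 + 0.1536] / 0.3394 = 0.5779 which rounds to 0.58
√T = √2 = 1.4142
φ(d₁) = φ(0.58) = 0.3372
vega = S·φ(d₁)·√T = 480·0.3372·1.4142 = 228.8968

228.90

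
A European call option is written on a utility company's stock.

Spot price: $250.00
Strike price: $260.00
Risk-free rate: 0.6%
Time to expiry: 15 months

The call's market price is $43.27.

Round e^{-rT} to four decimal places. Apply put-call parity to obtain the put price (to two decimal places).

$51.32

e^(−rT) = e^(−0.006·1.25) = 0.9925
Put-call parity: C − P = S − K·e^(−rT) = 250 − 260·0.9925 = 250 − 258.0500 = -8.0500
P = C − (C − P) = 43.27 − (-8.0500) = 51.3200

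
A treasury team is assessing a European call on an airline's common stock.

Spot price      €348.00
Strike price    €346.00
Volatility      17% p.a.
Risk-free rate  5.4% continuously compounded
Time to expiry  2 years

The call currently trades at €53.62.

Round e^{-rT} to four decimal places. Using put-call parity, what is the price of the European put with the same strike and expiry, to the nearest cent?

€16.19

e^(−rT) = e^(−0.054·2) = 0.8976
Put-call parity: C − P = S − K·e^(−rT) = 348 − 346·0.8976 = 348 − 310.5696 = 37.4304
P = C − (C − P) = 53.62 − (37.4304) = 16.1896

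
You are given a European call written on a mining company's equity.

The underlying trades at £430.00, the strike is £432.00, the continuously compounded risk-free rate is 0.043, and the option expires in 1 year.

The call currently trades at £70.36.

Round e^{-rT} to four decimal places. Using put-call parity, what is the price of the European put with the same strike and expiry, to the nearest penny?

£54.17

exp(−rT) = exp(−0.043·1) = 0.9579
Put-call parity: C − P = S − K·e^(−rT) = 430 − 432·0.9579 = 430 − 413.8128 = 16.1872
P = C − (C − P) = 70.36 − (16.1872) = 54.1728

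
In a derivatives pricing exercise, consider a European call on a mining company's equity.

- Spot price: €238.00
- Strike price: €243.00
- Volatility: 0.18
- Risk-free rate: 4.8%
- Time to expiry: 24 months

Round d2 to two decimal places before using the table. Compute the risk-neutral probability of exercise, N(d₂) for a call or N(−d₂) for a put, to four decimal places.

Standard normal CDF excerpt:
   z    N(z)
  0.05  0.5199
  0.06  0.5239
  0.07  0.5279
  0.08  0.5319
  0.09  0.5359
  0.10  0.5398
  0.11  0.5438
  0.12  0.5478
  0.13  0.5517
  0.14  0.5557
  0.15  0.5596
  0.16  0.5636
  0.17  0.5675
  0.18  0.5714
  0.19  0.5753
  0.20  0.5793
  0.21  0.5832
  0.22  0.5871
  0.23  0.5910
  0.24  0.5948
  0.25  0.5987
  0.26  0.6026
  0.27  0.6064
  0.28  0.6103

T = 2;  σ√T = 0.2546
d₁ = [ln(238/243) + (0.048 + ½·0.18²)·2] / (σ√T) = (-0.0208 + 0.1284) / 0.2546 = 0.4227 ≈ 0.42
d₂ = 0.4227 − 0.2546 = 0.1682 ≈ 0.17
Pr(exercise) under Q = N(d₂) = 0.5675

0.5675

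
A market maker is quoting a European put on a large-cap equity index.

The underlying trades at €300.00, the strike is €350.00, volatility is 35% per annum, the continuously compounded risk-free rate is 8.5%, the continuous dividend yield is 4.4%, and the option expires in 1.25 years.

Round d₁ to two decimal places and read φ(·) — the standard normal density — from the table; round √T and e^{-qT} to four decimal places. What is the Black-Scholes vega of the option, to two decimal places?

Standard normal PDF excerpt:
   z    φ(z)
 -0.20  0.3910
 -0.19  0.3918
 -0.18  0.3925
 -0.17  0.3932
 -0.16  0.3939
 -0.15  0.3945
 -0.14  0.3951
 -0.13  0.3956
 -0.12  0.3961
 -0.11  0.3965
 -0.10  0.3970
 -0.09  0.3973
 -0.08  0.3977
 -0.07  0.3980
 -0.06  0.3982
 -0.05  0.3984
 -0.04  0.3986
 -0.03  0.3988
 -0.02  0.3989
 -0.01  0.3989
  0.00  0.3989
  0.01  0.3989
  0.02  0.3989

T = 1.25;  σ√T = 0.3913
d₁ = [ln(300/350) + (0.085 − 0.044 + ½·0.35²)·1.25] / (σ√T) = (-0.1542 + 0.1278) / 0.3913 = -0.0673 → -0.07
√T = √1.25 = 1.1180
φ(d₁) = φ(-0.07) = 0.3980
exp(−qT) = exp(−0.044·1.25) = 0.9465
vega = S·exp(−qT)·φ(d₁)·√T = 300·0.9465·0.3980·1.1180 = 126.3475
(Vega is the same for a European call and put with the same parameters.)

126.35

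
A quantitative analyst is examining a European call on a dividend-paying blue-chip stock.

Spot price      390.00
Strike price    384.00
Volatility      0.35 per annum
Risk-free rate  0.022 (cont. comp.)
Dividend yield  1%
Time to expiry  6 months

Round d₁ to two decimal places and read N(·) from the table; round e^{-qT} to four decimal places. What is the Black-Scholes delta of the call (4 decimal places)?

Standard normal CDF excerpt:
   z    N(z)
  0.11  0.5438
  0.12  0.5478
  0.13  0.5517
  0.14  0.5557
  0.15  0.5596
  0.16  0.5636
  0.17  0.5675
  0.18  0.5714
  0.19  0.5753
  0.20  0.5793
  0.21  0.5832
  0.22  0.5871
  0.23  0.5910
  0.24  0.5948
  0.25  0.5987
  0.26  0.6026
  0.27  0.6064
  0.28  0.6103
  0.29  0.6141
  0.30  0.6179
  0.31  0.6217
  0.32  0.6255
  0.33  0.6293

T = 0.5;  σ√T = 0.2475
d₁ = [ln(390/384) + (0.022 − 0.01 + 0.35²/2)·0.5] / 0.2475 = [0.0155 + 0.0366] / 0.2475 = 0.2106 → 0.21
N(d₁) = N(0.21) = 0.5832
Δ_call = e^(−qT)·N(d₁) = 0.9950·0.5832 = 0.5803

0.5803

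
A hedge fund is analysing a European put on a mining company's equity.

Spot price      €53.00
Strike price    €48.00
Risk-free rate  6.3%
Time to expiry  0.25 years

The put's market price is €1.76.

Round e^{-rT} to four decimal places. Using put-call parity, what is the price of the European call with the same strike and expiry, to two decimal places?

e^(−rT) = e^(−0.063·0.25) = 0.9844
Put-call parity: C − P = S − K·e^(−rT) = 53 − 48·0.9844 = 53 − 47.2512 = 5.7488
C = P + (C − P) = 1.76 + (5.7488) = 7.5088

€7.51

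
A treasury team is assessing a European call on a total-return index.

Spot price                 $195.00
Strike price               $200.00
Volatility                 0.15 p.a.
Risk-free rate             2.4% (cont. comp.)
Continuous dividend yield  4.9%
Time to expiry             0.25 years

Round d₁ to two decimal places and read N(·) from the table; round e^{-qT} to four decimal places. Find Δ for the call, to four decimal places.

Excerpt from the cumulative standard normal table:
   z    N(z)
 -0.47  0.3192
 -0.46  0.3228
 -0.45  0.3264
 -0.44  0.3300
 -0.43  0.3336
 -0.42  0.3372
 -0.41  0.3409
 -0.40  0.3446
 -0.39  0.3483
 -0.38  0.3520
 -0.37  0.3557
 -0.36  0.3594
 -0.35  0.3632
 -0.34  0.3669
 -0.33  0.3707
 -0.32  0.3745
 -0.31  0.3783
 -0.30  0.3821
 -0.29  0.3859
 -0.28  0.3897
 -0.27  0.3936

0.3477

T = 0.25;  σ√T = 0.0750
ln(S/K) + (r − q + σ²/2)T = ln(195/200) + (0.024 − 0.049 + 0.15²/2)·0.25 = -0.0253 − 0.0034 = -0.0288
d₁ = -0.0288 / 0.0750 = -0.3834 which rounds to -0.38
N(d₁) = N(-0.38) = 0.3520
Δ_call = e^(−qT)·N(d₁) = 0.9878·0.3520 = 0.3477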